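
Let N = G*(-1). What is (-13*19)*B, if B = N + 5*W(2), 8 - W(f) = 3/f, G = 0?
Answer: -16055/2 ≈ -8027.5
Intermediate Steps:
N = 0 (N = 0*(-1) = 0)
W(f) = 8 - 3/f
B = 65/2 (B = 0 + 5*(8 - 3/2) = 0 + 5*(13/2) = 0 + 65/2 = 65/2 ≈ 32.500)
(-13*19)*B = -13*19*(65/2) = -247*65/2 = -16055/2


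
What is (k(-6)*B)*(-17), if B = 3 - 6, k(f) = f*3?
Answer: -918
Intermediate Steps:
k(f) = 3*f
B = -3
(k(-6)*B)*(-17) = ((3*(-6))*(-3))*(-17) = -18*(-3)*(-17) = 54*(-17) = -918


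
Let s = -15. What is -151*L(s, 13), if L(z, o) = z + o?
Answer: 302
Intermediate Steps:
L(z, o) = o + z
-151*L(s, 13) = -151*(13 - 15) = -151*(-2) = 302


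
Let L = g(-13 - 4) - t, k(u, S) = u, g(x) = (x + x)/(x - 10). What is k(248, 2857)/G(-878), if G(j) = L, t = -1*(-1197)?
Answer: -6696/32285 ≈ -0.20740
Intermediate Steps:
g(x) = 2*x/(-10 + x) (g(x) = (2*x)/(-10 + x) = 2*x/(-10 + x))
t = 1197
L = -32285/27 (L = 2*(-13 - 4)/(-10 + (-13 - 4)) - 1*1197 = 2*(-17)/(-10 - 17) - 1197 = 2*(-17)/(-27) - 1197 = 2*(-17)*(-1/27) - 1197 = 34/27 - 1197 = -32285/27 ≈ -1195.7)
G(j) = -32285/27
k(248, 2857)/G(-878) = 248/(-32285/27) = 248*(-27/32285) = -6696/32285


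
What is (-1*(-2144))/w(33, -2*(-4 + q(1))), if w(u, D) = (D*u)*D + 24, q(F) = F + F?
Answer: 268/69 ≈ 3.8841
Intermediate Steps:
q(F) = 2*F
w(u, D) = 24 + u*D² (w(u, D) = u*D² + 24 = 24 + u*D²)
(-1*(-2144))/w(33, -2*(-4 + q(1))) = (-1*(-2144))/(24 + 33*(-2*(-4 + 2*1))²) = 2144/(24 + 33*(-2*(-4 + 2))²) = 2144/(24 + 33*(-2*(-2))²) = 2144/(24 + 33*4²) = 2144/(24 + 33*16) = 2144/(24 + 528) = 2144/552 = 2144*(1/552) = 268/69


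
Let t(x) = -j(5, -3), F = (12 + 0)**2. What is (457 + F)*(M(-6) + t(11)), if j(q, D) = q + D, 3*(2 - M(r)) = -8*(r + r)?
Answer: -19232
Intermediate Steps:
M(r) = 2 + 16*r/3 (M(r) = 2 - (-8)*(r + r)/3 = 2 - (-8)*2*r/3 = 2 - (-16)*r/3 = 2 + 16*r/3)
j(q, D) = D + q
F = 144 (F = 12**2 = 144)
t(x) = -2 (t(x) = -(-3 + 5) = -1*2 = -2)
(457 + F)*(M(-6) + t(11)) = (457 + 144)*((2 + (16/3)*(-6)) - 2) = 601*((2 - 32) - 2) = 601*(-30 - 2) = 601*(-32) = -19232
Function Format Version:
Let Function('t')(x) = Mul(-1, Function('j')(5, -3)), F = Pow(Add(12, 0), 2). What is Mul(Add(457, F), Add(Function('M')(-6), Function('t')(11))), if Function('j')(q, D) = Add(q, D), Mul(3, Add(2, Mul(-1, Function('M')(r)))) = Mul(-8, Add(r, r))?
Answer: -19232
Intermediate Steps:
Function('M')(r) = Add(2, Mul(Rational(16, 3), r)) (Function('M')(r) = Add(2, Mul(Rational(-1, 3), Mul(-8, Add(r, r)))) = Add(2, Mul(Rational(-1, 3), Mul(-8, Mul(2, r)))) = Add(2, Mul(Rational(-1, 3), Mul(-16, r))) = Add(2, Mul(Rational(16, 3), r)))
Function('j')(q, D) = Add(D, q)
F = 144 (F = Pow(12, 2) = 144)
Function('t')(x) = -2 (Function('t')(x) = Mul(-1, Add(-3, 5)) = Mul(-1, 2) = -2)
Mul(Add(457, F), Add(Function('M')(-6), Function('t')(11))) = Mul(Add(457, 144), Add(Add(2, Mul(Rational(16, 3), -6)), -2)) = Mul(601, Add(Add(2, -32), -2)) = Mul(601, Add(-30, -2)) = Mul(601, -32) = -19232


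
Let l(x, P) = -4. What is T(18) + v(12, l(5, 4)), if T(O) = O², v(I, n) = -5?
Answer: 319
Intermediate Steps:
T(18) + v(12, l(5, 4)) = 18² - 5 = 324 - 5 = 319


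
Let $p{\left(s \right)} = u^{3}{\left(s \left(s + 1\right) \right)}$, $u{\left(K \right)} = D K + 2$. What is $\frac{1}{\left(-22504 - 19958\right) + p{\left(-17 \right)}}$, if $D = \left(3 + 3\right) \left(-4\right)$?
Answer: $- \frac{1}{277933742038} \approx -3.598 \cdot 10^{-12}$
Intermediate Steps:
$D = -24$ ($D = 6 \left(-4\right) = -24$)
$u{\left(K \right)} = 2 - 24 K$ ($u{\left(K \right)} = - 24 K + 2 = 2 - 24 K$)
$p{\left(s \right)} = \left(2 - 24 s \left(1 + s\right)\right)^{3}$ ($p{\left(s \right)} = \left(2 - 24 s \left(s + 1\right)\right)^{3} = \left(2 - 24 s \left(1 + s\right)\right)^{3}$)
$\frac{1}{\left(-22504 - 19958\right) + p{\left(-17 \right)}} = \frac{1}{\left(-22504 - 19958\right) - 8 \left(-1 + 12 \left(-17\right) \left(1 - 17\right)\right)^{3}} = \frac{1}{\left(-22504 - 19958\right) - 8 \left(-1 + 12 \left(-17\right) \left(-16\right)\right)^{3}} = \frac{1}{-42462 - 8 \left(-1 + 3264\right)^{3}} = \frac{1}{-42462 - 8 \cdot 3263^{3}} = \frac{1}{-42462 - 277933699576} = \frac{1}{-277933742038} = - \frac{1}{277933742038}$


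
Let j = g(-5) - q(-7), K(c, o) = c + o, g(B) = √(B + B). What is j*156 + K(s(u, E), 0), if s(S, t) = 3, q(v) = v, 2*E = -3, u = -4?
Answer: 1095 + 156*I*√10 ≈ 1095.0 + 493.32*I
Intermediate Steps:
E = -3/2 (E = (½)*(-3) = -3/2 ≈ -1.5000)
g(B) = √2*√B (g(B) = √(2*B) = √2*√B)
j = 7 + I*√10 (j = √2*√(-5) - 1*(-7) = √2*(I*√5) + 7 = I*√10 + 7 = 7 + I*√10 ≈ 7.0 + 3.1623*I)
j*156 + K(s(u, E), 0) = (7 + I*√10)*156 + (3 + 0) = (1092 + 156*I*√10) + 3 = 1095 + 156*I*√10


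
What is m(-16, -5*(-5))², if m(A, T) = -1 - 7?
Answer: 64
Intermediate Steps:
m(A, T) = -8
m(-16, -5*(-5))² = (-8)² = 64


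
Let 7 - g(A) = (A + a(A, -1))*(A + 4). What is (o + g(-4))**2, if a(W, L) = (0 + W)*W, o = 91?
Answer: 9604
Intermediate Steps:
a(W, L) = W**2 (a(W, L) = W*W = W**2)
g(A) = 7 - (4 + A)*(A + A**2) (g(A) = 7 - (A + A**2)*(A + 4) = 7 - (A + A**2)*(4 + A) = 7 - (4 + A)*(A + A**2))
(o + g(-4))**2 = (91 + (7 - 1*(-4)**3 - 5*(-4)**2 - 4*(-4)))**2 = (91 + (7 - 1*(-64) - 5*16 + 16))**2 = (91 + (7 + 64 - 80 + 16))**2 = (91 + 7)**2 = 98**2 = 9604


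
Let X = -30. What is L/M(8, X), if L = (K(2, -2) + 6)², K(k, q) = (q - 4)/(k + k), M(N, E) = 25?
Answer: 81/100 ≈ 0.81000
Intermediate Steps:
K(k, q) = (-4 + q)/(2*k) (K(k, q) = (-4 + q)/((2*k)) = (-4 + q)*(1/(2*k)) = (-4 + q)/(2*k))
L = 81/4 (L = ((½)*(-4 - 2)/2 + 6)² = ((½)*(½)*(-6) + 6)² = (-3/2 + 6)² = (9/2)² = 81/4 ≈ 20.250)
L/M(8, X) = (81/4)/25 = (81/4)*(1/25) = 81/100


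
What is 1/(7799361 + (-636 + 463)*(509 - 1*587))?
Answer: 1/7812855 ≈ 1.2799e-7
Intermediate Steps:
1/(7799361 + (-636 + 463)*(509 - 1*587)) = 1/(7799361 - 173*(509 - 587)) = 1/(7799361 - 173*(-78)) = 1/(7799361 + 13494) = 1/7812855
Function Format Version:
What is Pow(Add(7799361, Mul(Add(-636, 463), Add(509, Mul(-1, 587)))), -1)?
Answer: Rational(1, 7812855) ≈ 1.2799e-7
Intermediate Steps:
Pow(Add(7799361, Mul(Add(-636, 463), Add(509, Mul(-1, 587)))), -1) = Pow(Add(7799361, Mul(-173, Add(509, -587))), -1) = Pow(Add(7799361, Mul(-173, -78)), -1) = Pow(Add(7799361, 13494), -1) = Pow(7812855, -1) = Rational(1, 7812855)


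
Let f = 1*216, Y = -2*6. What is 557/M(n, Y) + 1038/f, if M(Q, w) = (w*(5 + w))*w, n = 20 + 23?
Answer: 1429/336 ≈ 4.2530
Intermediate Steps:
Y = -12
f = 216
n = 43
M(Q, w) = w²*(5 + w)
557/M(n, Y) + 1038/f = 557/(((-12)²*(5 - 12))) + 1038/216 = 557/((144*(-7))) + 1038*(1/216) = 557/(-1008) + 173/36 = 557*(-1/1008) + 173/36 = -557/1008 + 173/36 = 1429/336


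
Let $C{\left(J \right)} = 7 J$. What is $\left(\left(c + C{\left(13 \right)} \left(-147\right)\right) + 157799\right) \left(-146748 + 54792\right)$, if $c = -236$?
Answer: $-13258767816$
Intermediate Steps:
$\left(\left(c + C{\left(13 \right)} \left(-147\right)\right) + 157799\right) \left(-146748 + 54792\right) = \left(\left(-236 + 7 \cdot 13 \left(-147\right)\right) + 157799\right) \left(-146748 + 54792\right) = \left(\left(-236 + 91 \left(-147\right)\right) + 157799\right) \left(-91956\right) = \left(\left(-236 - 13377\right) + 157799\right) \left(-91956\right) = \left(-13613 + 157799\right) \left(-91956\right) = 144186 \left(-91956\right) = -13258767816$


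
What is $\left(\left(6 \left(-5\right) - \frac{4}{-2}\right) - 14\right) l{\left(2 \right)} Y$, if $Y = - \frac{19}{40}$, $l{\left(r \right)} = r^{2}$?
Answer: $\frac{399}{5} \approx 79.8$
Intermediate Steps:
$Y = - \frac{19}{40}$ ($Y = \left(-19\right) \frac{1}{40} = - \frac{19}{40} \approx -0.475$)
$\left(\left(6 \left(-5\right) - \frac{4}{-2}\right) - 14\right) l{\left(2 \right)} Y = \left(\left(6 \left(-5\right) - \frac{4}{-2}\right) - 14\right) 2^{2} \left(- \frac{19}{40}\right) = \left(\left(-30 - -2\right) - 14\right) 4 \left(- \frac{19}{40}\right) = \left(\left(-30 + 2\right) - 14\right) 4 \left(- \frac{19}{40}\right) = \left(-28 - 14\right) 4 \left(- \frac{19}{40}\right) = \left(-42\right) 4 \left(- \frac{19}{40}\right) = \left(-168\right) \left(- \frac{19}{40}\right) = \frac{399}{5}$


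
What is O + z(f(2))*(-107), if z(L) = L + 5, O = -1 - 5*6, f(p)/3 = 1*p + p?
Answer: -1850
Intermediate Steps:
f(p) = 6*p (f(p) = 3*(1*p + p) = 3*(p + p) = 3*(2*p) = 6*p)
O = -31 (O = -1 - 30 = -31)
z(L) = 5 + L
O + z(f(2))*(-107) = -31 + (5 + 6*2)*(-107) = -31 + (5 + 12)*(-107) = -31 + 17*(-107) = -31 - 1819 = -1850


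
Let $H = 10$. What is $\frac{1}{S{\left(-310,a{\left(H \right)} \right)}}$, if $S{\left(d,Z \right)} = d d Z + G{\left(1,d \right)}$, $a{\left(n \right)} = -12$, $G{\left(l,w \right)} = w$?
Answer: $- \frac{1}{1153510} \approx -8.6692 \cdot 10^{-7}$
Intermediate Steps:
$S{\left(d,Z \right)} = d + Z d^{2}$ ($S{\left(d,Z \right)} = d d Z + d = d^{2} Z + d = Z d^{2} + d = d + Z d^{2}$)
$\frac{1}{S{\left(-310,a{\left(H \right)} \right)}} = \frac{1}{\left(-310\right) \left(1 - -3720\right)} = \frac{1}{\left(-310\right) \left(1 + 3720\right)} = \frac{1}{\left(-310\right) 3721} = \frac{1}{-1153510} = - \frac{1}{1153510}$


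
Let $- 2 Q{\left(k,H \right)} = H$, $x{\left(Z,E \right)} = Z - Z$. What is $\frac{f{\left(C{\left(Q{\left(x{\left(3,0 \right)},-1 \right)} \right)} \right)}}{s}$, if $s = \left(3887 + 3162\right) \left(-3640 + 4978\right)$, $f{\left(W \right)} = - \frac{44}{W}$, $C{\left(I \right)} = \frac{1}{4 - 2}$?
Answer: $- \frac{44}{4715781} \approx -9.3304 \cdot 10^{-6}$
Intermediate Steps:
$x{\left(Z,E \right)} = 0$
$Q{\left(k,H \right)} = - \frac{H}{2}$
$C{\left(I \right)} = \frac{1}{2}$
$s = 9431562$ ($s = 7049 \cdot 1338 = 9431562$)
$\frac{f{\left(C{\left(Q{\left(x{\left(3,0 \right)},-1 \right)} \right)} \right)}}{s} = \frac{\left(-44\right) \frac{1}{\frac{1}{2}}}{9431562} = \left(-44\right) 2 \cdot \frac{1}{9431562} = \left(-88\right) \frac{1}{9431562} = - \frac{44}{4715781}$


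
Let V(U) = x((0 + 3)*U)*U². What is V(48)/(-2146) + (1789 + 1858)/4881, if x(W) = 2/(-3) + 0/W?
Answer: 7661839/5237313 ≈ 1.4629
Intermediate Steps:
x(W) = -⅔ (x(W) = 2*(-⅓) + 0 = -⅔ + 0 = -⅔)
V(U) = -2*U²/3
V(48)/(-2146) + (1789 + 1858)/4881 = -⅔*48²/(-2146) + (1789 + 1858)/4881 = -⅔*2304*(-1/2146) + 3647*(1/4881) = -1536*(-1/2146) + 3647/4881 = 768/1073 + 3647/4881 = 7661839/5237313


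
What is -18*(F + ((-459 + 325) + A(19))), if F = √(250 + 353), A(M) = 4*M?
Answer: 1044 - 54*√67 ≈ 601.99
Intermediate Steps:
F = 3*√67 (F = √603 = 3*√67 ≈ 24.556)
-18*(F + ((-459 + 325) + A(19))) = -18*(3*√67 + ((-459 + 325) + 4*19)) = -18*(3*√67 + (-134 + 76)) = -18*(3*√67 - 58) = -18*(-58 + 3*√67) = 1044 - 54*√67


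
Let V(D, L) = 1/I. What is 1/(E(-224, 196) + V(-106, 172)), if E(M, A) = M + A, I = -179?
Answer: -179/5013 ≈ -0.035707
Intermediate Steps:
E(M, A) = A + M
V(D, L) = -1/179 (V(D, L) = 1/(-179) = -1/179)
1/(E(-224, 196) + V(-106, 172)) = 1/((196 - 224) - 1/179) = 1/(-28 - 1/179) = 1/(-5013/179) = -179/5013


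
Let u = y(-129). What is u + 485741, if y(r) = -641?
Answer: 485100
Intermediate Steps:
u = -641
u + 485741 = -641 + 485741 = 485100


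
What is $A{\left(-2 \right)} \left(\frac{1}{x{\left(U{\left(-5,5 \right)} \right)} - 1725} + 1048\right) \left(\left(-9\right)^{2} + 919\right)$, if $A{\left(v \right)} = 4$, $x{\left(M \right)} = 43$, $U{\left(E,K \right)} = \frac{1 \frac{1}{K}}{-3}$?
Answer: $\frac{3525470000}{841} \approx 4.192 \cdot 10^{6}$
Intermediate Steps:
$U{\left(E,K \right)} = - \frac{1}{3 K}$ ($U{\left(E,K \right)} = \frac{1}{K} \left(- \frac{1}{3}\right) = - \frac{1}{3 K}$)
$A{\left(-2 \right)} \left(\frac{1}{x{\left(U{\left(-5,5 \right)} \right)} - 1725} + 1048\right) \left(\left(-9\right)^{2} + 919\right) = 4 \left(\frac{1}{43 - 1725} + 1048\right) \left(\left(-9\right)^{2} + 919\right) = 4 \left(\frac{1}{-1682} + 1048\right) \left(81 + 919\right) = 4 \left(- \frac{1}{1682} + 1048\right) 1000 = 4 \cdot \frac{1762735}{1682} \cdot 1000 = 4 \cdot \frac{881367500}{841} = \frac{3525470000}{841}$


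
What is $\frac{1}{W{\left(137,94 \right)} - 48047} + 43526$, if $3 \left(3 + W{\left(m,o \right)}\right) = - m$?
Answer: $\frac{6280235959}{144287} \approx 43526.0$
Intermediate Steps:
$W{\left(m,o \right)} = -3 - \frac{m}{3}$ ($W{\left(m,o \right)} = -3 + \frac{\left(-1\right) m}{3} = -3 - \frac{m}{3}$)
$\frac{1}{W{\left(137,94 \right)} - 48047} + 43526 = \frac{1}{\left(-3 - \frac{137}{3}\right) - 48047} + 43526 = \frac{1}{- \frac{146}{3} - 48047} + 43526 = \frac{1}{- \frac{144287}{3}} + 43526 = - \frac{3}{144287} + 43526 = \frac{6280235959}{144287}$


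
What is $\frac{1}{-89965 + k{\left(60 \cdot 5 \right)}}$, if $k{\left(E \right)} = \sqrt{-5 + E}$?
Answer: $- \frac{17993}{1618740186} - \frac{\sqrt{295}}{8093700930} \approx -1.1118 \cdot 10^{-5}$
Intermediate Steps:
$\frac{1}{-89965 + k{\left(60 \cdot 5 \right)}} = \frac{1}{-89965 + \sqrt{-5 + 60 \cdot 5}} = \frac{1}{-89965 + \sqrt{-5 + 300}} = \frac{1}{-89965 + \sqrt{295}}$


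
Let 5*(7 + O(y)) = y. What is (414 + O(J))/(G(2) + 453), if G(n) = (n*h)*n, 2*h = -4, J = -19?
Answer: 2016/2225 ≈ 0.90607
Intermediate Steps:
O(y) = -7 + y/5
h = -2 (h = (1/2)*(-4) = -2)
G(n) = -2*n**2 (G(n) = (n*(-2))*n = (-2*n)*n = -2*n**2)
(414 + O(J))/(G(2) + 453) = (414 + (-7 + (1/5)*(-19)))/(-2*2**2 + 453) = (414 + (-7 - 19/5))/(-2*4 + 453) = (414 - 54/5)/(-8 + 453) = (2016/5)/445 = (2016/5)*(1/445) = 2016/2225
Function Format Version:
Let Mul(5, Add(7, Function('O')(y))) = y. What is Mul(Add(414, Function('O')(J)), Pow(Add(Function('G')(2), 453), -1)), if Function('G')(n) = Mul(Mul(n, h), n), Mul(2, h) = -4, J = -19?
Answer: Rational(2016, 2225) ≈ 0.90607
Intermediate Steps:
Function('O')(y) = Add(-7, Mul(Rational(1, 5), y))
h = -2 (h = Mul(Rational(1, 2), -4) = -2)
Function('G')(n) = Mul(-2, Pow(n, 2)) (Function('G')(n) = Mul(Mul(n, -2), n) = Mul(Mul(-2, n), n) = Mul(-2, Pow(n, 2)))
Mul(Add(414, Function('O')(J)), Pow(Add(Function('G')(2), 453), -1)) = Mul(Add(414, Add(-7, Mul(Rational(1, 5), -19))), Pow(Add(Mul(-2, Pow(2, 2)), 453), -1)) = Mul(Add(414, Add(-7, Rational(-19, 5))), Pow(Add(Mul(-2, 4), 453), -1)) = Mul(Add(414, Rational(-54, 5)), Pow(Add(-8, 453), -1)) = Mul(Rational(2016, 5), Pow(445, -1)) = Mul(Rational(2016, 5), Rational(1, 445)) = Rational(2016, 2225)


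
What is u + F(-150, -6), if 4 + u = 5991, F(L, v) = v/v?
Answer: 5988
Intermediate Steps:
F(L, v) = 1
u = 5987 (u = -4 + 5991 = 5987)
u + F(-150, -6) = 5987 + 1 = 5988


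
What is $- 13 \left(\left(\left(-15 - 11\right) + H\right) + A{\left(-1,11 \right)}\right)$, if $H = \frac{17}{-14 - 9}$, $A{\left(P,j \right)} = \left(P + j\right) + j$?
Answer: $\frac{1716}{23} \approx 74.609$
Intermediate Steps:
$A{\left(P,j \right)} = P + 2 j$
$H = - \frac{17}{23}$ ($H = \frac{17}{-23} = 17 \left(- \frac{1}{23}\right) = - \frac{17}{23} \approx -0.73913$)
$- 13 \left(\left(\left(-15 - 11\right) + H\right) + A{\left(-1,11 \right)}\right) = - 13 \left(\left(\left(-15 - 11\right) - \frac{17}{23}\right) + \left(-1 + 2 \cdot 11\right)\right) = - 13 \left(\left(-26 - \frac{17}{23}\right) + \left(-1 + 22\right)\right) = - 13 \left(- \frac{615}{23} + 21\right) = \left(-13\right) \left(- \frac{132}{23}\right) = \frac{1716}{23}$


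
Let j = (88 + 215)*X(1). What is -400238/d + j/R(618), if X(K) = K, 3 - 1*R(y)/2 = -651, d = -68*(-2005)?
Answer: -40183357/14861060 ≈ -2.7039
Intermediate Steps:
d = 136340
R(y) = 1308 (R(y) = 6 - 2*(-651) = 6 + 1302 = 1308)
j = 303 (j = (88 + 215)*1 = 303*1 = 303)
-400238/d + j/R(618) = -400238/136340 + 303/1308 = -400238*1/136340 + 303*(1/1308) = -200119/68170 + 101/436 = -40183357/14861060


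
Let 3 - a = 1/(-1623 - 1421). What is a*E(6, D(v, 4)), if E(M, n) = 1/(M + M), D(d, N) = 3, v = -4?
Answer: 9133/36528 ≈ 0.25003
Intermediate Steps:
E(M, n) = 1/(2*M)
a = 9133/3044 (a = 3 - 1/(-1623 - 1421) = 3 - 1/(-3044) = 3 - 1*(-1/3044) = 3 + 1/3044 = 9133/3044 ≈ 3.0003)
a*E(6, D(v, 4)) = 9133*((½)/6)/3044 = 9133*((½)*(⅙))/3044 = (9133/3044)*(1/12) = 9133/36528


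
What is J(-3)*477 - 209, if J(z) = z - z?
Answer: -209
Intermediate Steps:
J(z) = 0
J(-3)*477 - 209 = 0*477 - 209 = 0 - 209 = -209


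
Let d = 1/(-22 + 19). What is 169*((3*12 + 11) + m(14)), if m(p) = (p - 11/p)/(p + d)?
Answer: 4653077/574 ≈ 8106.4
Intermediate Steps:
d = -⅓ (d = 1/(-3) = -⅓ ≈ -0.33333)
m(p) = (p - 11/p)/(-⅓ + p) (m(p) = (p - 11/p)/(p - ⅓) = (p - 11/p)/(-⅓ + p))
169*((3*12 + 11) + m(14)) = 169*((3*12 + 11) + 3*(-11 + 14²)/(14*(-1 + 3*14))) = 169*((36 + 11) + 3*(1/14)*(-11 + 196)/(-1 + 42)) = 169*(47 + 3*(1/14)*185/41) = 169*(47 + 3*(1/14)*(1/41)*185) = 169*(47 + 555/574) = 169*(27533/574) = 4653077/574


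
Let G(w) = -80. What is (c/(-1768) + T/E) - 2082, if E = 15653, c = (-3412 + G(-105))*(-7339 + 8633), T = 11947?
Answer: 1641650264/3459313 ≈ 474.56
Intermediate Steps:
c = -4518648 (c = (-3412 - 80)*(-7339 + 8633) = -3492*1294 = -4518648)
(c/(-1768) + T/E) - 2082 = (-4518648/(-1768) + 11947/15653) - 2082 = (-4518648*(-1/1768) + 11947*(1/15653)) - 2082 = (564831/221 + 11947/15653) - 2082 = 8843939930/3459313 - 2082 = 1641650264/3459313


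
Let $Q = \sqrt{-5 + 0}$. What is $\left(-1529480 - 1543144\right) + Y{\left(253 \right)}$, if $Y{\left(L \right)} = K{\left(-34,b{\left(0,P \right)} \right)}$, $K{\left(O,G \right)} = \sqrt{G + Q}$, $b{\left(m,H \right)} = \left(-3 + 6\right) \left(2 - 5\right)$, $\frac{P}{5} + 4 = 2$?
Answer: $-3072624 + \sqrt{-9 + i \sqrt{5}} \approx -3.0726 \cdot 10^{6} + 3.0227 i$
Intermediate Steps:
$P = -10$ ($P = -20 + 5 \cdot 2 = -20 + 10 = -10$)
$b{\left(m,H \right)} = -9$ ($b{\left(m,H \right)} = 3 \left(-3\right) = -9$)
$Q = i \sqrt{5}$ ($Q = \sqrt{-5} = i \sqrt{5} \approx 2.2361 i$)
$K{\left(O,G \right)} = \sqrt{G + i \sqrt{5}}$
$Y{\left(L \right)} = \sqrt{-9 + i \sqrt{5}}$
$\left(-1529480 - 1543144\right) + Y{\left(253 \right)} = \left(-1529480 - 1543144\right) + \sqrt{-9 + i \sqrt{5}} = -3072624 + \sqrt{-9 + i \sqrt{5}}$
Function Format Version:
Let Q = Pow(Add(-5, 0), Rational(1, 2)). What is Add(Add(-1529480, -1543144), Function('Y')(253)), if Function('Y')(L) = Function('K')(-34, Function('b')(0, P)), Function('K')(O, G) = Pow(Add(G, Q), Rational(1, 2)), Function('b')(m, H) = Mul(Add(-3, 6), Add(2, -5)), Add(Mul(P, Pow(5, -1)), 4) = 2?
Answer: Add(-3072624, Pow(Add(-9, Mul(I, Pow(5, Rational(1, 2)))), Rational(1, 2))) ≈ Add(-3.0726e+6, Mul(3.0227, I))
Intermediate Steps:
P = -10 (P = Add(-20, Mul(5, 2)) = Add(-20, 10) = -10)
Function('b')(m, H) = -9 (Function('b')(m, H) = Mul(3, -3) = -9)
Q = Mul(I, Pow(5, Rational(1, 2))) (Q = Pow(-5, Rational(1, 2)) = Mul(I, Pow(5, Rational(1, 2))) ≈ Mul(2.2361, I))
Function('K')(O, G) = Pow(Add(G, Mul(I, Pow(5, Rational(1, 2)))), Rational(1, 2))
Function('Y')(L) = Pow(Add(-9, Mul(I, Pow(5, Rational(1, 2)))), Rational(1, 2))
Add(Add(-1529480, -1543144), Function('Y')(253)) = Add(Add(-1529480, -1543144), Pow(Add(-9, Mul(I, Pow(5, Rational(1, 2)))), Rational(1, 2))) = Add(-3072624, Pow(Add(-9, Mul(I, Pow(5, Rational(1, 2)))), Rational(1, 2)))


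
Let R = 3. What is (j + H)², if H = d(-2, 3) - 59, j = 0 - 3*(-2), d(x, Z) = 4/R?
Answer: 24025/9 ≈ 2669.4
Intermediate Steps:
d(x, Z) = 4/3
j = 6 (j = 0 + 6 = 6)
H = -173/3 (H = 4/3 - 59 = -173/3 ≈ -57.667)
(j + H)² = (6 - 173/3)² = (-155/3)² = 24025/9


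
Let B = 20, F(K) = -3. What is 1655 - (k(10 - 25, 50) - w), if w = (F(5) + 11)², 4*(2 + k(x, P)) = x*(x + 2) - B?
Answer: 6709/4 ≈ 1677.3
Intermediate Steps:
k(x, P) = -7 + x*(2 + x)/4 (k(x, P) = -2 + (x*(x + 2) - 1*20)/4 = -2 + (x*(2 + x) - 20)/4 = -2 + (-20 + x*(2 + x))/4 = -2 + (-5 + x*(2 + x)/4) = -7 + x*(2 + x)/4)
w = 64 (w = (-3 + 11)² = 8² = 64)
1655 - (k(10 - 25, 50) - w) = 1655 - ((-7 + (10 - 25)/2 + (10 - 25)²/4) - 1*64) = 1655 - ((-7 + (½)*(-15) + (¼)*(-15)²) - 64) = 1655 - ((-7 - 15/2 + (¼)*225) - 64) = 1655 - ((-7 - 15/2 + 225/4) - 64) = 1655 - (167/4 - 64) = 1655 - 1*(-89/4) = 1655 + 89/4 = 6709/4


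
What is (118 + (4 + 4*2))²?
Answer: 16900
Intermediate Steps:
(118 + (4 + 4*2))² = (118 + (4 + 8))² = (118 + 12)² = 130² = 16900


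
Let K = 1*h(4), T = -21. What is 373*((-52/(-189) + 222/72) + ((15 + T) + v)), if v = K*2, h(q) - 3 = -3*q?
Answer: -5820665/756 ≈ -7699.3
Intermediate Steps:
h(q) = 3 - 3*q
K = -9 (K = 1*(3 - 3*4) = 1*(3 - 12) = 1*(-9) = -9)
v = -18 (v = -9*2 = -18)
373*((-52/(-189) + 222/72) + ((15 + T) + v)) = 373*((-52/(-189) + 222/72) + ((15 - 21) - 18)) = 373*((-52*(-1/189) + 222*(1/72)) + (-6 - 18)) = 373*((52/189 + 37/12) - 24) = 373*(2539/756 - 24) = 373*(-15605/756) = -5820665/756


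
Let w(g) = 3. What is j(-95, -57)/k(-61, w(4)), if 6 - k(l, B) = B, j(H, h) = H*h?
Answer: 1805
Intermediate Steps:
k(l, B) = 6 - B
j(-95, -57)/k(-61, w(4)) = (-95*(-57))/(6 - 1*3) = 5415/(6 - 3) = 5415/3 = 5415*(⅓) = 1805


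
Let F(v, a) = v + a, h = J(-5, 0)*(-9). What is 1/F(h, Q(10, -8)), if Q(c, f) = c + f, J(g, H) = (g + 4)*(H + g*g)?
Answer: 1/227 ≈ 0.0044053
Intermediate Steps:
J(g, H) = (4 + g)*(H + g²)
h = 225 (h = ((-5)³ + 4*0 + 4*(-5)² + 0*(-5))*(-9) = (-125 + 0 + 4*25 + 0)*(-9) = (-125 + 0 + 100 + 0)*(-9) = -25*(-9) = 225)
F(v, a) = a + v
1/F(h, Q(10, -8)) = 1/((10 - 8) + 225) = 1/(2 + 225) = 1/227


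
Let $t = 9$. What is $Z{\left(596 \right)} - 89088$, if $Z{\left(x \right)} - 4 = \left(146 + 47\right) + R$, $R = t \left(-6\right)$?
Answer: $-88945$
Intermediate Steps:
$R = -54$ ($R = 9 \left(-6\right) = -54$)
$Z{\left(x \right)} = 143$ ($Z{\left(x \right)} = 4 + \left(\left(146 + 47\right) - 54\right) = 4 + \left(193 - 54\right) = 4 + 139 = 143$)
$Z{\left(596 \right)} - 89088 = 143 - 89088 = -88945$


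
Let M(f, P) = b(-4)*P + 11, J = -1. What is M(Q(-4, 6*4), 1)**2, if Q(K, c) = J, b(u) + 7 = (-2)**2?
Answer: 64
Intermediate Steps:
b(u) = -3 (b(u) = -7 + (-2)**2 = -7 + 4 = -3)
Q(K, c) = -1
M(f, P) = 11 - 3*P (M(f, P) = -3*P + 11 = 11 - 3*P)
M(Q(-4, 6*4), 1)**2 = (11 - 3*1)**2 = (11 - 3)**2 = 8**2 = 64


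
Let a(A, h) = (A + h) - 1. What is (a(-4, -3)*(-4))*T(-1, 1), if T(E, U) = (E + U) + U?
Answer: 32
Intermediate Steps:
T(E, U) = E + 2*U
a(A, h) = -1 + A + h
(a(-4, -3)*(-4))*T(-1, 1) = ((-1 - 4 - 3)*(-4))*(-1 + 2*1) = (-8*(-4))*(-1 + 2) = 32*1 = 32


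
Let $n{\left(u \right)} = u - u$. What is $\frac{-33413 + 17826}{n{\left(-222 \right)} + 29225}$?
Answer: $- \frac{15587}{29225} \approx -0.53334$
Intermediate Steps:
$n{\left(u \right)} = 0$
$\frac{-33413 + 17826}{n{\left(-222 \right)} + 29225} = \frac{-33413 + 17826}{0 + 29225} = - \frac{15587}{29225}$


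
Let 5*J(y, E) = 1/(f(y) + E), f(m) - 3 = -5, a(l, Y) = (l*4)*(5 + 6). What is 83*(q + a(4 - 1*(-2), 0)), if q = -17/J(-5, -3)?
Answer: 57187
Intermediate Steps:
a(l, Y) = 44*l (a(l, Y) = (4*l)*11 = 44*l)
f(m) = -2 (f(m) = 3 - 5 = -2)
J(y, E) = 1/(5*(-2 + E))
q = 425 (q = -17/(1/(5*(-2 - 3))) = -17/((⅕)/(-5)) = -17/((⅕)*(-⅕)) = -17/(-1/25) = -17*(-25) = 425)
83*(q + a(4 - 1*(-2), 0)) = 83*(425 + 44*(4 - 1*(-2))) = 83*(425 + 44*(4 + 2)) = 83*(425 + 44*6) = 83*(425 + 264) = 83*689 = 57187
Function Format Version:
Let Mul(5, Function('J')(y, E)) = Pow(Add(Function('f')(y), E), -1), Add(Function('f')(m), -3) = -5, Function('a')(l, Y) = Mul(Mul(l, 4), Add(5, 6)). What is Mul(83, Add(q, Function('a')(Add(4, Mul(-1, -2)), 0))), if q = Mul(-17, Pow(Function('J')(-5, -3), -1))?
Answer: 57187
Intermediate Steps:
Function('a')(l, Y) = Mul(44, l) (Function('a')(l, Y) = Mul(Mul(4, l), 11) = Mul(44, l))
Function('f')(m) = -2 (Function('f')(m) = Add(3, -5) = -2)
Function('J')(y, E) = Mul(Rational(1, 5), Pow(Add(-2, E), -1))
q = 425 (q = Mul(-17, Pow(Mul(Rational(1, 5), Pow(Add(-2, -3), -1)), -1)) = Mul(-17, Pow(Mul(Rational(1, 5), Pow(-5, -1)), -1)) = Mul(-17, Pow(Mul(Rational(1, 5), Rational(-1, 5)), -1)) = Mul(-17, Pow(Rational(-1, 25), -1)) = Mul(-17, -25) = 425)
Mul(83, Add(q, Function('a')(Add(4, Mul(-1, -2)), 0))) = Mul(83, Add(425, Mul(44, Add(4, Mul(-1, -2))))) = Mul(83, Add(425, Mul(44, Add(4, 2)))) = Mul(83, Add(425, Mul(44, 6))) = Mul(83, Add(425, 264)) = Mul(83, 689) = 57187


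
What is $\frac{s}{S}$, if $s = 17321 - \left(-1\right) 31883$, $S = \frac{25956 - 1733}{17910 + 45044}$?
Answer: $\frac{3097588616}{24223} \approx 1.2788 \cdot 10^{5}$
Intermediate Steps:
$S = \frac{24223}{62954} \approx 0.38477$
$s = 49204$ ($s = 17321 - -31883 = 17321 + 31883 = 49204$)
$\frac{s}{S} = \frac{49204}{\frac{24223}{62954}} = 49204 \cdot \frac{62954}{24223} = \frac{3097588616}{24223}$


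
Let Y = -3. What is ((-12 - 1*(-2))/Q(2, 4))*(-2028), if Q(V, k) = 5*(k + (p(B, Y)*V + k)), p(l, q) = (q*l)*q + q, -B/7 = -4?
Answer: 2028/253 ≈ 8.0158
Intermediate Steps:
B = 28 (B = -7*(-4) = 28)
p(l, q) = q + l*q² (p(l, q) = (l*q)*q + q = l*q² + q = q + l*q²)
Q(V, k) = 10*k + 1245*V (Q(V, k) = 5*(k + ((-3*(1 + 28*(-3)))*V + k)) = 5*(k + ((-3*(1 - 84))*V + k)) = 5*(k + ((-3*(-83))*V + k)) = 5*(k + (249*V + k)) = 5*(k + (k + 249*V)) = 5*(2*k + 249*V) = 10*k + 1245*V)
((-12 - 1*(-2))/Q(2, 4))*(-2028) = ((-12 - 1*(-2))/(10*4 + 1245*2))*(-2028) = ((-12 + 2)/(40 + 2490))*(-2028) = -10/2530*(-2028) = -10*1/2530*(-2028) = -1/253*(-2028) = 2028/253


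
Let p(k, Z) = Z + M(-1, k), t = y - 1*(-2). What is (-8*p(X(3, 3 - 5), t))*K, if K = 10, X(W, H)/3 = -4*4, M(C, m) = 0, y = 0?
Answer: -160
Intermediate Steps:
X(W, H) = -48 (X(W, H) = 3*(-4*4) = 3*(-16) = -48)
t = 2 (t = 0 - 1*(-2) = 0 + 2 = 2)
p(k, Z) = Z (p(k, Z) = Z + 0 = Z)
(-8*p(X(3, 3 - 5), t))*K = -8*2*10 = -16*10 = -160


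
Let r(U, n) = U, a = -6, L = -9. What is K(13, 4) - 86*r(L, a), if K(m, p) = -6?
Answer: 768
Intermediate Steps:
K(13, 4) - 86*r(L, a) = -6 - 86*(-9) = -6 + 774 = 768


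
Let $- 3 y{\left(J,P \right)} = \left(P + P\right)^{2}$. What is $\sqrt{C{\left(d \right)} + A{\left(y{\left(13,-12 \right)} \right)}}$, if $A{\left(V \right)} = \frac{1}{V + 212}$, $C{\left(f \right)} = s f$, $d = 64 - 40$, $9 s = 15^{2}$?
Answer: $\frac{\sqrt{60005}}{10} \approx 24.496$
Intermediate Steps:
$y{\left(J,P \right)} = - \frac{4 P^{2}}{3}$ ($y{\left(J,P \right)} = - \frac{\left(P + P\right)^{2}}{3} = - \frac{\left(2 P\right)^{2}}{3} = - \frac{4 P^{2}}{3}$)
$s = 25$ ($s = \frac{15^{2}}{9} = \frac{1}{9} \cdot 225 = 25$)
$d = 24$
$C{\left(f \right)} = 25 f$
$A{\left(V \right)} = \frac{1}{212 + V}$
$\sqrt{C{\left(d \right)} + A{\left(y{\left(13,-12 \right)} \right)}} = \sqrt{25 \cdot 24 + \frac{1}{212 - \frac{4 \left(-12\right)^{2}}{3}}} = \sqrt{600 + \frac{1}{212 - 192}} = \sqrt{600 + \frac{1}{20}} = \sqrt{\frac{12001}{20}} = \frac{\sqrt{60005}}{10}$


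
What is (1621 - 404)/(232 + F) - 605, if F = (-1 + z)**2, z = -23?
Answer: -487623/808 ≈ -603.49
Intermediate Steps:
F = 576 (F = (-1 - 23)**2 = (-24)**2 = 576)
(1621 - 404)/(232 + F) - 605 = (1621 - 404)/(232 + 576) - 605 = 1217/808 - 605 = -487623/808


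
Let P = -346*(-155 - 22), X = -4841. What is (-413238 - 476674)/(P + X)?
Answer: -889912/56401 ≈ -15.778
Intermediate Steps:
P = 61242 (P = -346*(-177) = 61242)
(-413238 - 476674)/(P + X) = (-413238 - 476674)/(61242 - 4841) = -889912/56401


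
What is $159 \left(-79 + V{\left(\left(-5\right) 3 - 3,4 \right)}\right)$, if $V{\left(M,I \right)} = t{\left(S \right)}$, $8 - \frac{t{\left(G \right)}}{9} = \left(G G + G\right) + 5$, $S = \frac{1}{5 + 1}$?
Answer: $- \frac{34185}{4} \approx -8546.3$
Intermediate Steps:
$S = \frac{1}{6} \approx 0.16667$
$t{\left(G \right)} = 27 - 9 G - 9 G^{2}$ ($t{\left(G \right)} = 72 - 9 \left(\left(G G + G\right) + 5\right) = 72 - 9 \left(\left(G^{2} + G\right) + 5\right) = 72 - 9 \left(\left(G + G^{2}\right) + 5\right) = 72 - 9 \left(5 + G + G^{2}\right) = 72 - \left(45 + 9 G + 9 G^{2}\right) = 27 - 9 G - 9 G^{2}$)
$V{\left(M,I \right)} = \frac{101}{4}$ ($V{\left(M,I \right)} = 27 - \frac{3}{2} - \frac{9}{36} = 27 - \frac{3}{2} - \frac{1}{4} = \frac{101}{4}$)
$159 \left(-79 + V{\left(\left(-5\right) 3 - 3,4 \right)}\right) = 159 \left(-79 + \frac{101}{4}\right) = 159 \left(- \frac{215}{4}\right) = - \frac{34185}{4}$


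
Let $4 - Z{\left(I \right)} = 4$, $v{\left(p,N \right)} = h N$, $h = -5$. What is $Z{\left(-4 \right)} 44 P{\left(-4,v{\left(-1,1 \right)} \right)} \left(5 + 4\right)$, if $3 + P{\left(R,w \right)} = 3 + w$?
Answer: $0$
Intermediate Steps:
$v{\left(p,N \right)} = - 5 N$
$P{\left(R,w \right)} = w$ ($P{\left(R,w \right)} = -3 + \left(3 + w\right) = w$)
$Z{\left(I \right)} = 0$ ($Z{\left(I \right)} = 4 - 4 = 0$)
$Z{\left(-4 \right)} 44 P{\left(-4,v{\left(-1,1 \right)} \right)} \left(5 + 4\right) = 0 \cdot 44 \left(-5\right) 1 \left(5 + 4\right) = 0 \left(\left(-5\right) 9\right) = 0 \left(-45\right) = 0$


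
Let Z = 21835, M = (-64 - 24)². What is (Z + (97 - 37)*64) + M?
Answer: 33419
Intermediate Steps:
M = 7744 (M = (-88)² = 7744)
(Z + (97 - 37)*64) + M = (21835 + (97 - 37)*64) + 7744 = (21835 + 60*64) + 7744 = (21835 + 3840) + 7744 = 25675 + 7744 = 33419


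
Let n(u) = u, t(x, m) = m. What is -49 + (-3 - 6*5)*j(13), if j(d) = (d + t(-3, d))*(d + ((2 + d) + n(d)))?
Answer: -35227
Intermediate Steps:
j(d) = 2*d*(2 + 3*d) (j(d) = (d + d)*(d + ((2 + d) + d)) = (2*d)*(d + (2 + 2*d)) = (2*d)*(2 + 3*d) = 2*d*(2 + 3*d))
-49 + (-3 - 6*5)*j(13) = -49 + (-3 - 6*5)*(2*13*(2 + 3*13)) = -49 + (-3 - 30)*(2*13*(2 + 39)) = -49 - 66*13*41 = -49 - 33*1066 = -49 - 35178 = -35227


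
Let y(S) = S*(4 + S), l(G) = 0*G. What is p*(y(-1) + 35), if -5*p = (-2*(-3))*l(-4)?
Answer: 0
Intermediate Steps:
l(G) = 0
p = 0 (p = -(-2*(-3))*0/5 = -6*0/5 = -⅕*0 = 0)
p*(y(-1) + 35) = 0*(-(4 - 1) + 35) = 0*(-1*3 + 35) = 0*(-3 + 35) = 0*32 = 0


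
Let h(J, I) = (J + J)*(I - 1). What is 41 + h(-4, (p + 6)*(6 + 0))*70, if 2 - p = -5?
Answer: -43079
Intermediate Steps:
p = 7 (p = 2 - 1*(-5) = 2 + 5 = 7)
h(J, I) = 2*J*(-1 + I) (h(J, I) = (2*J)*(-1 + I) = 2*J*(-1 + I))
41 + h(-4, (p + 6)*(6 + 0))*70 = 41 + (2*(-4)*(-1 + (7 + 6)*(6 + 0)))*70 = 41 + (2*(-4)*(-1 + 13*6))*70 = 41 + (2*(-4)*(-1 + 78))*70 = 41 + (2*(-4)*77)*70 = 41 - 616*70 = 41 - 43120 = -43079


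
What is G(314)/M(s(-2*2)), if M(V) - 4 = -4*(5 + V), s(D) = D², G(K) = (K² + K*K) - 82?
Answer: -19711/8 ≈ -2463.9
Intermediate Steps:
G(K) = -82 + 2*K² (G(K) = (K² + K²) - 82 = 2*K² - 82 = -82 + 2*K²)
M(V) = -16 - 4*V (M(V) = 4 - 4*(5 + V) = 4 + (-20 - 4*V) = -16 - 4*V)
G(314)/M(s(-2*2)) = (-82 + 2*314²)/(-16 - 4*(-2*2)²) = (-82 + 2*98596)/(-16 - 4*(-4)²) = (-82 + 197192)/(-16 - 4*16) = 197110/(-16 - 64) = 197110/(-80) = 197110*(-1/80) = -19711/8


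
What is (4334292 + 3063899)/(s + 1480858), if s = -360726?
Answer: 7398191/1120132 ≈ 6.6048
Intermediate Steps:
(4334292 + 3063899)/(s + 1480858) = (4334292 + 3063899)/(-360726 + 1480858) = 7398191/1120132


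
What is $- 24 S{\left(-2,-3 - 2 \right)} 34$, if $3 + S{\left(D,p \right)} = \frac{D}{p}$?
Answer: $\frac{10608}{5} \approx 2121.6$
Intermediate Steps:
$S{\left(D,p \right)} = -3 + \frac{D}{p}$
$- 24 S{\left(-2,-3 - 2 \right)} 34 = - 24 \left(-3 - \frac{2}{-3 - 2}\right) 34 = - 24 \left(-3 - \frac{2}{-5}\right) 34 = - 24 \left(-3 - - \frac{2}{5}\right) 34 = - 24 \left(-3 + \frac{2}{5}\right) 34 = \left(-24\right) \left(- \frac{13}{5}\right) 34 = \frac{312}{5} \cdot 34 = \frac{10608}{5}$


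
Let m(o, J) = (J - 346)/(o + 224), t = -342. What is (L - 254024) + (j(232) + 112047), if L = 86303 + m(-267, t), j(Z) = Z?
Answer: -55426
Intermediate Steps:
m(o, J) = (-346 + J)/(224 + o)
L = 86319 (L = 86303 + (-346 - 342)/(224 - 267) = 86303 - 688/(-43) = 86303 - 1/43*(-688) = 86303 + 16 = 86319)
(L - 254024) + (j(232) + 112047) = (86319 - 254024) + (232 + 112047) = -167705 + 112279 = -55426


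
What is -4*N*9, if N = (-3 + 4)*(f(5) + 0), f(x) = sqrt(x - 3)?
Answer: -36*sqrt(2) ≈ -50.912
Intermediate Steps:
f(x) = sqrt(-3 + x)
N = sqrt(2) (N = (-3 + 4)*(sqrt(-3 + 5) + 0) = 1*(sqrt(2) + 0) = 1*sqrt(2) = sqrt(2) ≈ 1.4142)
-4*N*9 = -4*sqrt(2)*9 = -36*sqrt(2)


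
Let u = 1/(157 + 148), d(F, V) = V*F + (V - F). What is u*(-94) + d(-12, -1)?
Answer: 6921/305 ≈ 22.692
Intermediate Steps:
d(F, V) = V - F + F*V (d(F, V) = F*V + (V - F) = V - F + F*V)
u = 1/305 ≈ 0.0032787
u*(-94) + d(-12, -1) = (1/305)*(-94) + (-1 - 1*(-12) - 12*(-1)) = -94/305 + (-1 + 12 + 12) = -94/305 + 23 = 6921/305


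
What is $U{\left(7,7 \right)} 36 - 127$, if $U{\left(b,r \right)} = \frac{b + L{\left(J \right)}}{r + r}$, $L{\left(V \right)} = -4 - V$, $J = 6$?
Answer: $- \frac{943}{7} \approx -134.71$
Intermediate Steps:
$U{\left(b,r \right)} = \frac{-10 + b}{2 r}$ ($U{\left(b,r \right)} = \frac{b - 10}{r + r} = \frac{b - 10}{2 r} = \left(b - 10\right) \frac{1}{2 r} = \left(-10 + b\right) \frac{1}{2 r} = \frac{-10 + b}{2 r}$)
$U{\left(7,7 \right)} 36 - 127 = \frac{-10 + 7}{2 \cdot 7} \cdot 36 - 127 = \frac{1}{2} \cdot \frac{1}{7} \left(-3\right) 36 - 127 = \left(- \frac{3}{14}\right) 36 - 127 = - \frac{54}{7} - 127 = - \frac{943}{7}$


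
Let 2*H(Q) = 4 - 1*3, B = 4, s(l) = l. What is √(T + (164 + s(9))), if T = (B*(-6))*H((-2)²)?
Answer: √161 ≈ 12.689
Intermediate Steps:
H(Q) = ½ (H(Q) = (4 - 1*3)/2 = (4 - 3)/2 = (½)*1 = ½)
T = -12 (T = (4*(-6))*(½) = -24*½ = -12)
√(T + (164 + s(9))) = √(-12 + (164 + 9)) = √(-12 + 173) = √161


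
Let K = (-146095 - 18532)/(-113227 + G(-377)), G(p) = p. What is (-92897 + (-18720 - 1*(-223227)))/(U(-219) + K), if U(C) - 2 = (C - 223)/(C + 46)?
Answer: 2193526242120/118000423 ≈ 18589.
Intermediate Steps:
U(C) = 2 + (-223 + C)/(46 + C) (U(C) = 2 + (C - 223)/(C + 46) = 2 + (-223 + C)/(46 + C))
K = 164627/113604 (K = (-146095 - 18532)/(-113227 - 377) = -164627/(-113604) = -164627*(-1/113604) = 164627/113604 ≈ 1.4491)
(-92897 + (-18720 - 1*(-223227)))/(U(-219) + K) = (-92897 + (-18720 - 1*(-223227)))/((-131 + 3*(-219))/(46 - 219) + 164627/113604) = (-92897 + (-18720 + 223227))/((-131 - 657)/(-173) + 164627/113604) = (-92897 + 204507)/(-1/173*(-788) + 164627/113604) = 111610/(788/173 + 164627/113604) = 111610/(118000423/19653492) = 111610*(19653492/118000423) = 2193526242120/118000423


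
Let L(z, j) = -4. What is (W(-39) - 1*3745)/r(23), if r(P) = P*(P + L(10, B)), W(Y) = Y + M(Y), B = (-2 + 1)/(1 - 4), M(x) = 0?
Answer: -3784/437 ≈ -8.6590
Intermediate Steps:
B = ⅓ (B = -1/(-3) = -1*(-⅓) = ⅓ ≈ 0.33333)
W(Y) = Y (W(Y) = Y + 0 = Y)
r(P) = P*(-4 + P) (r(P) = P*(P - 4) = P*(-4 + P))
(W(-39) - 1*3745)/r(23) = (-39 - 1*3745)/((23*(-4 + 23))) = (-39 - 3745)/((23*19)) = -3784/437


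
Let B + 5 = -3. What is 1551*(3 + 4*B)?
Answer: -44979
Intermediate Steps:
B = -8 (B = -5 - 3 = -8)
1551*(3 + 4*B) = 1551*(3 + 4*(-8)) = 1551*(3 - 32) = 1551*(-29) = -44979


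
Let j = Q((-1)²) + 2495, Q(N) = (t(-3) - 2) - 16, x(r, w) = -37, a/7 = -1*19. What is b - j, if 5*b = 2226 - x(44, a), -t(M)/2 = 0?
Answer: -10122/5 ≈ -2024.4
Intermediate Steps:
a = -133 (a = 7*(-1*19) = 7*(-19) = -133)
t(M) = 0 (t(M) = -2*0 = 0)
Q(N) = -18 (Q(N) = (0 - 2) - 16 = -2 - 16 = -18)
b = 2263/5 (b = (2226 - 1*(-37))/5 = (2226 + 37)/5 = (⅕)*2263 = 2263/5 ≈ 452.60)
j = 2477 (j = -18 + 2495 = 2477)
b - j = 2263/5 - 1*2477 = 2263/5 - 2477 = -10122/5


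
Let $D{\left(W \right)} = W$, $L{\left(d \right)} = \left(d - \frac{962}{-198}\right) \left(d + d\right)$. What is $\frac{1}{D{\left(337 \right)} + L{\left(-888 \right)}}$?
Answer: $\frac{33}{51770273} \approx 6.3743 \cdot 10^{-7}$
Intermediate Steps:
$L{\left(d \right)} = 2 d \left(\frac{481}{99} + d\right)$ ($L{\left(d \right)} = \left(d - - \frac{481}{99}\right) 2 d = \left(d + \frac{481}{99}\right) 2 d = \left(\frac{481}{99} + d\right) 2 d = 2 d \left(\frac{481}{99} + d\right)$)
$\frac{1}{D{\left(337 \right)} + L{\left(-888 \right)}} = \frac{1}{337 + \frac{2}{99} \left(-888\right) \left(481 + 99 \left(-888\right)\right)} = \frac{1}{337 + \frac{2}{99} \left(-888\right) \left(481 - 87912\right)} = \frac{1}{337 + \frac{2}{99} \left(-888\right) \left(-87431\right)} = \frac{1}{337 + \frac{51759152}{33}} = \frac{1}{\frac{51770273}{33}} = \frac{33}{51770273}$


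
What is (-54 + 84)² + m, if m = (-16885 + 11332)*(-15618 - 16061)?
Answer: 175914387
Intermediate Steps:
m = 175913487 (m = -5553*(-31679) = 175913487)
(-54 + 84)² + m = (-54 + 84)² + 175913487 = 30² + 175913487 = 900 + 175913487 = 175914387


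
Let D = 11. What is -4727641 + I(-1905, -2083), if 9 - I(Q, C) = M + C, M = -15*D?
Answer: -4725384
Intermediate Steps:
M = -165 (M = -15*11 = -165)
I(Q, C) = 174 - C (I(Q, C) = 9 - (-165 + C) = 9 + (165 - C) = 174 - C)
-4727641 + I(-1905, -2083) = -4727641 + (174 - 1*(-2083)) = -4727641 + (174 + 2083) = -4727641 + 2257 = -4725384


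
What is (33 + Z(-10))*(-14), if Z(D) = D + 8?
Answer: -434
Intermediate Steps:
Z(D) = 8 + D
(33 + Z(-10))*(-14) = (33 + (8 - 10))*(-14) = (33 - 2)*(-14) = 31*(-14) = -434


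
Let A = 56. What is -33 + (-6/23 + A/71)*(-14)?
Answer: -65957/1633 ≈ -40.390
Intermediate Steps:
-33 + (-6/23 + A/71)*(-14) = -33 + (-6/23 + 56/71)*(-14) = -33 + (862/1633)*(-14) = -33 - 12068/1633 = -65957/1633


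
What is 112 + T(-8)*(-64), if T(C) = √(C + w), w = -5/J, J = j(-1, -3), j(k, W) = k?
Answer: 112 - 64*I*√3 ≈ 112.0 - 110.85*I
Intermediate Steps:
J = -1
w = 5 (w = -5/(-1) = -5*(-1) = 5)
T(C) = √(5 + C) (T(C) = √(C + 5) = √(5 + C))
112 + T(-8)*(-64) = 112 + √(5 - 8)*(-64) = 112 + √(-3)*(-64) = 112 + (I*√3)*(-64) = 112 - 64*I*√3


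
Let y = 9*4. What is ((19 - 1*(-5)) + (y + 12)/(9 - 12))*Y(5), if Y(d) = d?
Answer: 40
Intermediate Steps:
y = 36
((19 - 1*(-5)) + (y + 12)/(9 - 12))*Y(5) = ((19 - 1*(-5)) + (36 + 12)/(9 - 12))*5 = ((19 + 5) + 48/(-3))*5 = (24 + 48*(-1/3))*5 = (24 - 16)*5 = 8*5 = 40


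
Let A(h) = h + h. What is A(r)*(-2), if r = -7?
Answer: 28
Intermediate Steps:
A(h) = 2*h
A(r)*(-2) = (2*(-7))*(-2) = -14*(-2) = 28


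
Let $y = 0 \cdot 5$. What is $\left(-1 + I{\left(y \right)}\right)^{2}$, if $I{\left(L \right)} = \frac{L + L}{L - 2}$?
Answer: $1$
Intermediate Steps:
$y = 0$
$I{\left(L \right)} = \frac{2 L}{-2 + L}$
$\left(-1 + I{\left(y \right)}\right)^{2} = \left(-1 + 2 \cdot 0 \frac{1}{-2 + 0}\right)^{2} = \left(-1 + 2 \cdot 0 \frac{1}{-2}\right)^{2} = \left(-1 + 2 \cdot 0 \left(- \frac{1}{2}\right)\right)^{2} = \left(-1 + 0\right)^{2} = \left(-1\right)^{2} = 1$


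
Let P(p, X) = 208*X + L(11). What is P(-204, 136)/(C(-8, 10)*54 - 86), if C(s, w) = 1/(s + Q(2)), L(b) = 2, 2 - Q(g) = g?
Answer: -113160/371 ≈ -305.01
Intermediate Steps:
Q(g) = 2 - g
C(s, w) = 1/s (C(s, w) = 1/(s + (2 - 1*2)) = 1/(s + (2 - 2)) = 1/(s + 0) = 1/s)
P(p, X) = 2 + 208*X (P(p, X) = 208*X + 2 = 2 + 208*X)
P(-204, 136)/(C(-8, 10)*54 - 86) = (2 + 208*136)/(54/(-8) - 86) = (2 + 28288)/(-⅛*54 - 86) = 28290/(-27/4 - 86) = 28290/(-371/4) = 28290*(-4/371) = -113160/371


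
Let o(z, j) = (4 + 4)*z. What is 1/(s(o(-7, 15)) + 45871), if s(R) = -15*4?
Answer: 1/45811 ≈ 2.1829e-5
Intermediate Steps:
o(z, j) = 8*z
s(R) = -60
1/(s(o(-7, 15)) + 45871) = 1/(-60 + 45871) = 1/45811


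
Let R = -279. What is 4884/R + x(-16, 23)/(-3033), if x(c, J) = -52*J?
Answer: -1608832/94023 ≈ -17.111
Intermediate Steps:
4884/R + x(-16, 23)/(-3033) = 4884/(-279) - 52*23/(-3033) = 4884*(-1/279) - 1196*(-1/3033) = -1628/93 + 1196/3033 = -1608832/94023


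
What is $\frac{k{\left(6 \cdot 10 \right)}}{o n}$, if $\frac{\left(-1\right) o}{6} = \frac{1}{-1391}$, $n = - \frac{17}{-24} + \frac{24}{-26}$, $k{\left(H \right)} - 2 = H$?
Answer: $- \frac{4484584}{67} \approx -66934.0$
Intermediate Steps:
$k{\left(H \right)} = 2 + H$
$n = - \frac{67}{312}$ ($n = \left(-17\right) \left(- \frac{1}{24}\right) + 24 \left(- \frac{1}{26}\right) = \frac{17}{24} - \frac{12}{13} = - \frac{67}{312} \approx -0.21474$)
$o = \frac{6}{1391}$ ($o = - \frac{6}{-1391} = \left(-6\right) \left(- \frac{1}{1391}\right) = \frac{6}{1391} \approx 0.0043134$)
$\frac{k{\left(6 \cdot 10 \right)}}{o n} = \frac{2 + 6 \cdot 10}{\frac{6}{1391} \left(- \frac{67}{312}\right)} = \frac{2 + 60}{- \frac{67}{72332}} = 62 \left(- \frac{72332}{67}\right) = - \frac{4484584}{67}$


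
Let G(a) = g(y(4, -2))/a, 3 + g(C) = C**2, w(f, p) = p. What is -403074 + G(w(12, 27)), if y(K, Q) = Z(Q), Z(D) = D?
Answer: -10882997/27 ≈ -4.0307e+5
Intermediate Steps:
y(K, Q) = Q
g(C) = -3 + C**2
G(a) = 1/a (G(a) = (-3 + (-2)**2)/a = (-3 + 4)/a = 1/a)
-403074 + G(w(12, 27)) = -403074 + 1/27 = -10882997/27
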